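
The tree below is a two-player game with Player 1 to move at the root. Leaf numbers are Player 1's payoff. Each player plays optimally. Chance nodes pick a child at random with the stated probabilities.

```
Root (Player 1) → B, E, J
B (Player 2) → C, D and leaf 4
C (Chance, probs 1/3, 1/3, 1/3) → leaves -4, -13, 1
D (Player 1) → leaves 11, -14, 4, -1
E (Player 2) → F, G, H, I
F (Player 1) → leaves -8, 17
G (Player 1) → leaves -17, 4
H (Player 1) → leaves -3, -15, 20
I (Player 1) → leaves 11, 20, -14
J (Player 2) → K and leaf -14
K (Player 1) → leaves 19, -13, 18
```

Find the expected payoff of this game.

4

C (Chance): 1/3·-4 + 1/3·-13 + 1/3·1 = -5.33
D (Player 1): max(11, -14, 4, -1) = 11
B (Player 2): min(-5.33, 11, 4) = -5.33
F (Player 1): max(-8, 17) = 17
G (Player 1): max(-17, 4) = 4
H (Player 1): max(-3, -15, 20) = 20
I (Player 1): max(11, 20, -14) = 20
E (Player 2): min(17, 4, 20, 20) = 4
K (Player 1): max(19, -13, 18) = 19
J (Player 2): min(19, -14) = -14
Root (Player 1): max(-5.33, 4, -14) = 4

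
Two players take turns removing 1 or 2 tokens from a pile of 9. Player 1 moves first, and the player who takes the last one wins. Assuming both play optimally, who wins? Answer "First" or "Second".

Positions where the player to move wins (W) vs loses (L):
i:   0  1  2  3  4  5  6  7  8  9
     L  W  W  L  W  W  L  W  W  L
Position 9 is L, so the second player wins.

Second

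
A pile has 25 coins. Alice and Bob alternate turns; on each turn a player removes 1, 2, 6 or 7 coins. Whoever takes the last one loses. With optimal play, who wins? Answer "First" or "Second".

W/L table (W = player to move can force a win):
i:   0  1  2  3  4  5  6  7  8  9 10 11 12 13 14 15 16 17 18 19 20 21 22 23 24 25
     W  L  W  W  L  W  W  W  W  L  W  W  L  W  W  W  W  L  W  W  L  W  W  W  W  L
Position 25 is L, so the second player wins.

Second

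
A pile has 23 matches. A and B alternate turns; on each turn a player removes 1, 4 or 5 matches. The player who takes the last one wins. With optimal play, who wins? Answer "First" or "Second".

i:   0  1  2  3  4  5  6  7  8  9 10 11 12 13 14 15 16 17 18 19 20 21 22 23
     L  W  L  W  W  W  W  W  L  W  L  W  W  W  W  W  L  W  L  W  W  W  W  W
Position 23 is W, so the first player wins.

First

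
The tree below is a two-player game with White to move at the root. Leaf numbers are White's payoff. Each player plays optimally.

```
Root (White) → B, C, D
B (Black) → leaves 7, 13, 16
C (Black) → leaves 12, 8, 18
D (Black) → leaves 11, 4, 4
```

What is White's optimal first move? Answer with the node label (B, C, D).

B (Black): min(7, 13, 16) = 7
C (Black): min(12, 8, 18) = 8
D (Black): min(11, 4, 4) = 4
Root (White): max(7, 8, 4) = 8
White picks the child with the highest value: C (value 8).

C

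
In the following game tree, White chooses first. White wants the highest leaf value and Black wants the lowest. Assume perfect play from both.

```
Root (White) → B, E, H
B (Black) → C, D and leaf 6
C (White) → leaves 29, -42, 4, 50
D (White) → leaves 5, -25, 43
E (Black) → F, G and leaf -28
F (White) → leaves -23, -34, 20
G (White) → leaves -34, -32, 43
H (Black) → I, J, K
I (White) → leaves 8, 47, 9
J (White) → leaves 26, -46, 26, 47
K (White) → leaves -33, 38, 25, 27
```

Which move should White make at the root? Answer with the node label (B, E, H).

C (White): max(29, -42, 4, 50) = 50
D (White): max(5, -25, 43) = 43
B (Black): min(50, 43, 6) = 6
F (White): max(-23, -34, 20) = 20
G (White): max(-34, -32, 43) = 43
E (Black): min(20, 43, -28) = -28
I (White): max(8, 47, 9) = 47
J (White): max(26, -46, 26, 47) = 47
K (White): max(-33, 38, 25, 27) = 38
H (Black): min(47, 47, 38) = 38
Root (White): max(6, -28, 38) = 38
White picks the child with the highest value: H (value 38).

H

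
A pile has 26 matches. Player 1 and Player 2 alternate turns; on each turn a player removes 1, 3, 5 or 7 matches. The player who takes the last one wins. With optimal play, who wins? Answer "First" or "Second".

Positions where the player to move wins (W) vs loses (L):
i:   0  1  2  3  4  5  6  7  8  9 10 11 12 13 14 15 16 17 18 19 20 21 22 23 24 25 26
     L  W  L  W  L  W  L  W  L  W  L  W  L  W  L  W  L  W  L  W  L  W  L  W  L  W  L
Position 26 is L, so the second player wins.

Second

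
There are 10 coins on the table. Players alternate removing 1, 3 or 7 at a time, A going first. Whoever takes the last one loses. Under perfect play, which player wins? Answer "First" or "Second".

Compute winning (W) and losing (L) positions by backward induction:
i:   0  1  2  3  4  5  6  7  8  9 10
     W  L  W  L  W  L  W  L  W  L  W
Position 10 is W, so the first player wins.

First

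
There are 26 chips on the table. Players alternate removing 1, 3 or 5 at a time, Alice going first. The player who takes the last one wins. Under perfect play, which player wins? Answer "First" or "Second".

Second

Mark each pile size as W (mover wins) or L (mover loses):
i:   0  1  2  3  4  5  6  7  8  9 10 11 12 13 14 15 16 17 18 19 20 21 22 23 24 25 26
     L  W  L  W  L  W  L  W  L  W  L  W  L  W  L  W  L  W  L  W  L  W  L  W  L  W  L
Position 26 is L, so the second player wins.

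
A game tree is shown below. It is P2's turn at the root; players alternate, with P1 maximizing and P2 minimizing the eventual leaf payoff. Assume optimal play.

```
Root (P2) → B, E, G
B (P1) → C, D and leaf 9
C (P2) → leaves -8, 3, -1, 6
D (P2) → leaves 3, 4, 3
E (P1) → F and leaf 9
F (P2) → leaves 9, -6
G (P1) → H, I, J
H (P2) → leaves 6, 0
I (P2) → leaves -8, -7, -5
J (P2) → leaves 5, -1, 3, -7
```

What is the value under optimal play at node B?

9

C: min(-8, 3, -1, 6) = -8
D: min(3, 4, 3) = 3
B: max(-8, 3, 9) = 9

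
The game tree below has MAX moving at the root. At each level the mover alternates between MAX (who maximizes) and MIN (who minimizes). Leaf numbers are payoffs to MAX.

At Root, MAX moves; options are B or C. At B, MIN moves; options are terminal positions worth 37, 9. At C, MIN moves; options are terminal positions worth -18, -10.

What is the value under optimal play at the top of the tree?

B (MIN): min(37, 9) = 9
C (MIN): min(-18, -10) = -18
Root (MAX): max(9, -18) = 9

9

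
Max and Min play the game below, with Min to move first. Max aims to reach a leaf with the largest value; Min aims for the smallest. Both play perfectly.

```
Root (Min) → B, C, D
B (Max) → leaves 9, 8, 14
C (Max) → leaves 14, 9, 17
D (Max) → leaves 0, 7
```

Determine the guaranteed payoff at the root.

7

B (Max): max(9, 8, 14) = 14
C (Max): max(14, 9, 17) = 17
D (Max): max(0, 7) = 7
Root (Min): min(14, 17, 7) = 7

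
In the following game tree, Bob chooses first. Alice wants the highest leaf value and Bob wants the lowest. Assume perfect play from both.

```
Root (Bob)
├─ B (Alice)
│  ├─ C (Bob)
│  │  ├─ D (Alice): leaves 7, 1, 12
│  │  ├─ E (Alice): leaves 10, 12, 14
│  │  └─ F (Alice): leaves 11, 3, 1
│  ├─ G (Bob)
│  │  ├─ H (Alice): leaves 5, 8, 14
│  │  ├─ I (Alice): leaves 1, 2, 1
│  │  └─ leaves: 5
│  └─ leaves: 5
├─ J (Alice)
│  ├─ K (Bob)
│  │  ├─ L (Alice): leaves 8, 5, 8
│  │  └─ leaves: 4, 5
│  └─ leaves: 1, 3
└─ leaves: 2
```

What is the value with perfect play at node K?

L: max(8, 5, 8) = 8
K: min(8, 4, 5) = 4

4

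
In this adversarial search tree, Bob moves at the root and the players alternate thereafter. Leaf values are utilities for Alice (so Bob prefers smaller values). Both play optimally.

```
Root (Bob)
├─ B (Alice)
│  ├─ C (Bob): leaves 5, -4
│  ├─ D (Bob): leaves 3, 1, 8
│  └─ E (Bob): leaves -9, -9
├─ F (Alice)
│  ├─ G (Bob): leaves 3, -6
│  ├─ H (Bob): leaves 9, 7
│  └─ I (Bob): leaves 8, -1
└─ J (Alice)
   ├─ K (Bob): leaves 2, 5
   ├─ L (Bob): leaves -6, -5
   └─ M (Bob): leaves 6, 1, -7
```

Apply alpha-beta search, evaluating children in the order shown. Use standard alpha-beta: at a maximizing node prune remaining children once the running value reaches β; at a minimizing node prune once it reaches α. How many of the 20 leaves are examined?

12

C [α=-∞,β=+∞]: v=-4
D [α=-4,β=+∞]: v=1
E [α=1,β=+∞]: v=-9 after child 1 ≤ α → α-cutoff, skip 1
B [α=-∞,β=+∞]: v=1
G [α=-∞,β=1]: v=-6
H [α=-6,β=1]: v=7
F [α=-∞,β=1]: v=7 after child 2 ≥ β → β-cutoff, skip 1
K [α=-∞,β=1]: v=2
J [α=-∞,β=1]: v=2 after child 1 ≥ β → β-cutoff, skip 2
Root [α=-∞,β=+∞]: v=1
Leaves evaluated: 12 of 20.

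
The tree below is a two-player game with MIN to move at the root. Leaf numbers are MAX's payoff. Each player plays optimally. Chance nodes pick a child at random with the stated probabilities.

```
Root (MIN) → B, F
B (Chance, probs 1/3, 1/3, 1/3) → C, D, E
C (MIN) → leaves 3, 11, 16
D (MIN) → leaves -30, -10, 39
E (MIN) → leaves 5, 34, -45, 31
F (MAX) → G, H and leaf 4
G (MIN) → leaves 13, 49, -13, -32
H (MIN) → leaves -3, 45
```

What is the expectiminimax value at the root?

-24

C (MIN): min(3, 11, 16) = 3
D (MIN): min(-30, -10, 39) = -30
E (MIN): min(5, 34, -45, 31) = -45
B (Chance): 1/3·3 + 1/3·-30 + 1/3·-45 = -24
G (MIN): min(13, 49, -13, -32) = -32
H (MIN): min(-3, 45) = -3
F (MAX): max(-32, -3, 4) = 4
Root (MIN): min(-24, 4) = -24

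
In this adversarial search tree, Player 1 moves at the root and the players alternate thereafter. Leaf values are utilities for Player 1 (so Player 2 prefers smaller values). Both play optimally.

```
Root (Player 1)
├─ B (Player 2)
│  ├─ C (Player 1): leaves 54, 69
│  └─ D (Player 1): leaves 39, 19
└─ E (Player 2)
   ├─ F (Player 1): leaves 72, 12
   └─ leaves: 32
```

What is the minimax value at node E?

F: max(72, 12) = 72
E: min(72, 32) = 32

32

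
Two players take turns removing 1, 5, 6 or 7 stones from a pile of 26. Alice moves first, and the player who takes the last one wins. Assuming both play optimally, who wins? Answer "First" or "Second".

Positions where the player to move wins (W) vs loses (L):
i:   0  1  2  3  4  5  6  7  8  9 10 11 12 13 14 15 16 17 18 19 20 21 22 23 24 25 26
     L  W  L  W  L  W  W  W  W  W  W  W  L  W  L  W  L  W  W  W  W  W  W  W  L  W  L
Position 26 is L, so the second player wins.

Second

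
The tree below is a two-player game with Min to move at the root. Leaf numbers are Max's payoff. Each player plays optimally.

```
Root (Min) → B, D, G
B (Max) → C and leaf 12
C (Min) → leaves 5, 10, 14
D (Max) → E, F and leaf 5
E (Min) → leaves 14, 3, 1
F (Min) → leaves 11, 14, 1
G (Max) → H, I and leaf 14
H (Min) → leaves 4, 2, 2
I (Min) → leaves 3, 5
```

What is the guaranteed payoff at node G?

H: min(4, 2, 2) = 2
I: min(3, 5) = 3
G: max(2, 3, 14) = 14

14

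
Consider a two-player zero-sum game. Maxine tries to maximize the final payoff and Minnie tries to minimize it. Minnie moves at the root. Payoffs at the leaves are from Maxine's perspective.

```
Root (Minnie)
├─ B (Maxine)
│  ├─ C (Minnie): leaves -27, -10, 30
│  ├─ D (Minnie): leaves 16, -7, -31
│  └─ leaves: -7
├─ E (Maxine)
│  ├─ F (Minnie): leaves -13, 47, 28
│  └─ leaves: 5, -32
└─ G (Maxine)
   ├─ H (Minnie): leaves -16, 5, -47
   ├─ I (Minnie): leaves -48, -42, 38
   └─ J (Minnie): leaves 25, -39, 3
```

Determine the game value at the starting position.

-39

C (Minnie): min(-27, -10, 30) = -27
D (Minnie): min(16, -7, -31) = -31
B (Maxine): max(-27, -31, -7) = -7
F (Minnie): min(-13, 47, 28) = -13
E (Maxine): max(-13, 5, -32) = 5
H (Minnie): min(-16, 5, -47) = -47
I (Minnie): min(-48, -42, 38) = -48
J (Minnie): min(25, -39, 3) = -39
G (Maxine): max(-47, -48, -39) = -39
Root (Minnie): min(-7, 5, -39) = -39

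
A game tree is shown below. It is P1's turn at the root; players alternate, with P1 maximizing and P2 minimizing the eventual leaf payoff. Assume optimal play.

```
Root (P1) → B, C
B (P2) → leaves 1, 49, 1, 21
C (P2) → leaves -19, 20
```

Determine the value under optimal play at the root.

B (P2): min(1, 49, 1, 21) = 1
C (P2): min(-19, 20) = -19
Root (P1): max(1, -19) = 1

1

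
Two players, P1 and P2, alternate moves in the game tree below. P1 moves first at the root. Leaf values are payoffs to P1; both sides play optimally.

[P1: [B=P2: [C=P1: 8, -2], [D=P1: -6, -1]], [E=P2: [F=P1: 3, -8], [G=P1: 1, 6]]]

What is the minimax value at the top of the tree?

C (P1): max(8, -2) = 8
D (P1): max(-6, -1) = -1
B (P2): min(8, -1) = -1
F (P1): max(3, -8) = 3
G (P1): max(1, 6) = 6
E (P2): min(3, 6) = 3
Root (P1): max(-1, 3) = 3

3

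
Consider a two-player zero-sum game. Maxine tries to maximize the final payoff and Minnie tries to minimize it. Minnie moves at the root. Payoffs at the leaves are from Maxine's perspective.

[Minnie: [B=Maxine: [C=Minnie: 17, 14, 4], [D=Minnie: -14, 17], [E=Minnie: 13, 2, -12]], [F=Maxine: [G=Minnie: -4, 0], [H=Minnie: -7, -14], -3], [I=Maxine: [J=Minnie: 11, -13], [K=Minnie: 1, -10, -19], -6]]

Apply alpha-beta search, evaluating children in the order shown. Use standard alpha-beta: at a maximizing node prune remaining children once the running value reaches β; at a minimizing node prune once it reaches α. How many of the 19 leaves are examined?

16

C [α=-∞,β=+∞]: v=4
D [α=4,β=+∞]: v=-14 after child 1 ≤ α → α-cutoff, skip 1
E [α=4,β=+∞]: v=2 after child 2 ≤ α → α-cutoff, skip 1
B [α=-∞,β=+∞]: v=4
G [α=-∞,β=4]: v=-4
H [α=-4,β=4]: v=-7 after child 1 ≤ α → α-cutoff, skip 1
F [α=-∞,β=4]: v=-3
J [α=-∞,β=-3]: v=-13
K [α=-13,β=-3]: v=-19
I [α=-∞,β=-3]: v=-6
Root [α=-∞,β=+∞]: v=-6
Leaves evaluated: 16 of 19.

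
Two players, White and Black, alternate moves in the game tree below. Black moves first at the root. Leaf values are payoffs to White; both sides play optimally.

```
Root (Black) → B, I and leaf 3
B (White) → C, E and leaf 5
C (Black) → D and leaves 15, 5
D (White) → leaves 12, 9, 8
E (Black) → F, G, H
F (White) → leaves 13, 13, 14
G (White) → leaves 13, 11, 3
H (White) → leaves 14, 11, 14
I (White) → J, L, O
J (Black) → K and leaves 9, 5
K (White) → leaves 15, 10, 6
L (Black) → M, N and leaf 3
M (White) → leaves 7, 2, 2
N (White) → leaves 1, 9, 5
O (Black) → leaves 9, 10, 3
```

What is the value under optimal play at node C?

5

D: max(12, 9, 8) = 12
C: min(12, 15, 5) = 5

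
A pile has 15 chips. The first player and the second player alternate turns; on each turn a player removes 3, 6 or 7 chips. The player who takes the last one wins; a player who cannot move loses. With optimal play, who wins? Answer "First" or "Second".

First

W/L table (W = player to move can force a win):
i:   0  1  2  3  4  5  6  7  8  9 10 11 12 13 14 15
     L  L  L  W  W  W  W  W  W  W  L  L  L  W  W  W
Position 15 is W, so the first player wins.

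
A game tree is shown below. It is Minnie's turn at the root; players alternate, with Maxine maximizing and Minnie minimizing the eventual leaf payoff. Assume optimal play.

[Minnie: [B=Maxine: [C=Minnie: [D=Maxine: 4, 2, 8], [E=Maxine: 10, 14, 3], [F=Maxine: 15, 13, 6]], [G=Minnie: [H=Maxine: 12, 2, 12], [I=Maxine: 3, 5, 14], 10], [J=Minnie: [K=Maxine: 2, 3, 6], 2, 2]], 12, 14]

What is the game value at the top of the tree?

D (Maxine): max(4, 2, 8) = 8
E (Maxine): max(10, 14, 3) = 14
F (Maxine): max(15, 13, 6) = 15
C (Minnie): min(8, 14, 15) = 8
H (Maxine): max(12, 2, 12) = 12
I (Maxine): max(3, 5, 14) = 14
G (Minnie): min(12, 14, 10) = 10
K (Maxine): max(2, 3, 6) = 6
J (Minnie): min(6, 2, 2) = 2
B (Maxine): max(8, 10, 2) = 10
Root (Minnie): min(10, 12, 14) = 10

10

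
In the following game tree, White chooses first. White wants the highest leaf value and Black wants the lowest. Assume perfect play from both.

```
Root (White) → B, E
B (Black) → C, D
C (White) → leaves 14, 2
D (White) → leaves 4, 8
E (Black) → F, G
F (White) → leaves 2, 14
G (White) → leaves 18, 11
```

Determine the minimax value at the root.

C (White): max(14, 2) = 14
D (White): max(4, 8) = 8
B (Black): min(14, 8) = 8
F (White): max(2, 14) = 14
G (White): max(18, 11) = 18
E (Black): min(14, 18) = 14
Root (White): max(8, 14) = 14

14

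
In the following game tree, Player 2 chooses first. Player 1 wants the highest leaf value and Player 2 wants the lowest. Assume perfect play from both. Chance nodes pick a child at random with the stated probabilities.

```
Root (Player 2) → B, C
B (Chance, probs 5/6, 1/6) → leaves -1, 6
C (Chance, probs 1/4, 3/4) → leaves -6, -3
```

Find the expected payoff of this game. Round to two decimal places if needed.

-3.75

B (Chance): 5/6·-1 + 1/6·6 = 0.17
C (Chance): 1/4·-6 + 3/4·-3 = -3.75
Root (Player 2): min(0.17, -3.75) = -3.75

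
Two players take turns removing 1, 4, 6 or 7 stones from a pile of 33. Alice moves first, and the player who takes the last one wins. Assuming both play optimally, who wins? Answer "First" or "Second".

W/L table (W = player to move can force a win):
i:   0  1  2  3  4  5  6  7  8  9 10 11 12 13 14 15 16 17 18 19 20 21 22 23 24 25 26 27 28 29 30 31 32 33
     L  W  L  W  W  L  W  W  W  W  L  W  W  L  W  L  W  W  L  W  W  W  W  L  W  W  L  W  L  W  W  L  W  W
Position 33 is W, so the first player wins.

First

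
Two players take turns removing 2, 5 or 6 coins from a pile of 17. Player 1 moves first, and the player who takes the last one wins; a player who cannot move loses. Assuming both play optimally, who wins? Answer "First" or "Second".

i:   0  1  2  3  4  5  6  7  8  9 10 11 12 13 14 15 16 17
     L  L  W  W  L  W  W  W  L  W  W  L  L  W  W  L  W  W
Position 17 is W, so the first player wins.

First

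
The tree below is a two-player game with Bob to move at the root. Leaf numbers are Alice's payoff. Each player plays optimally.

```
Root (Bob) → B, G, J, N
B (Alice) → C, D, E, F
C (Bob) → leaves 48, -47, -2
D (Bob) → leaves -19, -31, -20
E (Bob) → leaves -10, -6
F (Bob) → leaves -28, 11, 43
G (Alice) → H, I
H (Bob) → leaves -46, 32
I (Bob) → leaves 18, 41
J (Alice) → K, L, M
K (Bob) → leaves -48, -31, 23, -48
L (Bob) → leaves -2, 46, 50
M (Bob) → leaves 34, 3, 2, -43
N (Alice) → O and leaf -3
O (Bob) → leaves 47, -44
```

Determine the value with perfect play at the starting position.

-10

C (Bob): min(48, -47, -2) = -47
D (Bob): min(-19, -31, -20) = -31
E (Bob): min(-10, -6) = -10
F (Bob): min(-28, 11, 43) = -28
B (Alice): max(-47, -31, -10, -28) = -10
H (Bob): min(-46, 32) = -46
I (Bob): min(18, 41) = 18
G (Alice): max(-46, 18) = 18
K (Bob): min(-48, -31, 23, -48) = -48
L (Bob): min(-2, 46, 50) = -2
M (Bob): min(34, 3, 2, -43) = -43
J (Alice): max(-48, -2, -43) = -2
O (Bob): min(47, -44) = -44
N (Alice): max(-44, -3) = -3
Root (Bob): min(-10, 18, -2, -3) = -10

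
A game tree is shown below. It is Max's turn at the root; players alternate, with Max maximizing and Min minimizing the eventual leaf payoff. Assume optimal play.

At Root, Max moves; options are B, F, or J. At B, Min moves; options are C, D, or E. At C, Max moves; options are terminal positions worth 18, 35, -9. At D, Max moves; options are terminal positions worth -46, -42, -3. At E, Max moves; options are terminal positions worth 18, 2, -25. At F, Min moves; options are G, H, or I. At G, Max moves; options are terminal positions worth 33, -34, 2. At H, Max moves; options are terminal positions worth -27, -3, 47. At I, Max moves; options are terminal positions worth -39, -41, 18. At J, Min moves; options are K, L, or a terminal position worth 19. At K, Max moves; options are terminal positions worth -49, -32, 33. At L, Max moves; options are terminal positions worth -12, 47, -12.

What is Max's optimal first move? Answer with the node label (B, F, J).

C (Max): max(18, 35, -9) = 35
D (Max): max(-46, -42, -3) = -3
E (Max): max(18, 2, -25) = 18
B (Min): min(35, -3, 18) = -3
G (Max): max(33, -34, 2) = 33
H (Max): max(-27, -3, 47) = 47
I (Max): max(-39, -41, 18) = 18
F (Min): min(33, 47, 18) = 18
K (Max): max(-49, -32, 33) = 33
L (Max): max(-12, 47, -12) = 47
J (Min): min(33, 47, 19) = 19
Root (Max): max(-3, 18, 19) = 19
Max picks the child with the highest value: J (value 19).

J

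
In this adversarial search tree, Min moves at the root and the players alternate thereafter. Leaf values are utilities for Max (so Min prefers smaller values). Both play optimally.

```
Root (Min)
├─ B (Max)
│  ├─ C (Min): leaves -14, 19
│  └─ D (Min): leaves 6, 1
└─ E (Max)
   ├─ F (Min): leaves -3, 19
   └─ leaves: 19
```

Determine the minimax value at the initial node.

C (Min): min(-14, 19) = -14
D (Min): min(6, 1) = 1
B (Max): max(-14, 1) = 1
F (Min): min(-3, 19) = -3
E (Max): max(-3, 19) = 19
Root (Min): min(1, 19) = 1

1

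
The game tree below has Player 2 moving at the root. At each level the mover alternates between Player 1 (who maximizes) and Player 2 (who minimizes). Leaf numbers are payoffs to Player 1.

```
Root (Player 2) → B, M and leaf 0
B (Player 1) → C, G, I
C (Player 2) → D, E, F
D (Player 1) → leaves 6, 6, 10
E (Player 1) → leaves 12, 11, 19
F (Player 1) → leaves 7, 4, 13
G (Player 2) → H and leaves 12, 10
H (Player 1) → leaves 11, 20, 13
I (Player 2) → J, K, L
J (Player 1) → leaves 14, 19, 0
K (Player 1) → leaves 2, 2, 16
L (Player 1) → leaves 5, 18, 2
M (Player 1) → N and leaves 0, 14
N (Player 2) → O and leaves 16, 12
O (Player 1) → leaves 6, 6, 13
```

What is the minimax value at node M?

O: max(6, 6, 13) = 13
N: min(13, 16, 12) = 12
M: max(12, 0, 14) = 14

14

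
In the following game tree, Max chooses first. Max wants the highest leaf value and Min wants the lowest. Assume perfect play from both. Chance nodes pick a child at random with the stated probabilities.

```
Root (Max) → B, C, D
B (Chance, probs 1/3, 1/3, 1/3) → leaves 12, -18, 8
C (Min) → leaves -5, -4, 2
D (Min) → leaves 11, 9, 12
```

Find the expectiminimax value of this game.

9

B (Chance): 1/3·12 + 1/3·-18 + 1/3·8 = 0.67
C (Min): min(-5, -4, 2) = -5
D (Min): min(11, 9, 12) = 9
Root (Max): max(0.67, -5, 9) = 9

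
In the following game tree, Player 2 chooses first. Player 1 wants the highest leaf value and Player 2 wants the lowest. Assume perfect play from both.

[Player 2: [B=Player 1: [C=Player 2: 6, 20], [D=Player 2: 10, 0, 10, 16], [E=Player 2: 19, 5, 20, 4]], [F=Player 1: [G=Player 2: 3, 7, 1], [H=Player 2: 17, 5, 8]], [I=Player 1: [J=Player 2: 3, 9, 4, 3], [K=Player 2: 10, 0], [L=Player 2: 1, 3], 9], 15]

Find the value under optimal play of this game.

5

C (Player 2): min(6, 20) = 6
D (Player 2): min(10, 0, 10, 16) = 0
E (Player 2): min(19, 5, 20, 4) = 4
B (Player 1): max(6, 0, 4) = 6
G (Player 2): min(3, 7, 1) = 1
H (Player 2): min(17, 5, 8) = 5
F (Player 1): max(1, 5) = 5
J (Player 2): min(3, 9, 4, 3) = 3
K (Player 2): min(10, 0) = 0
L (Player 2): min(1, 3) = 1
I (Player 1): max(3, 0, 1, 9) = 9
Root (Player 2): min(6, 5, 9, 15) = 5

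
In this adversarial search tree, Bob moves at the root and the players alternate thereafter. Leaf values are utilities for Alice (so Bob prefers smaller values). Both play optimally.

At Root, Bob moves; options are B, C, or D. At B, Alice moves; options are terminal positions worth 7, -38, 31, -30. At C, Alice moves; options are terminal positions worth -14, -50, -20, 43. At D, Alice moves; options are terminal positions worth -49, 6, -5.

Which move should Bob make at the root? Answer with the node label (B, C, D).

B (Alice): max(7, -38, 31, -30) = 31
C (Alice): max(-14, -50, -20, 43) = 43
D (Alice): max(-49, 6, -5) = 6
Root (Bob): min(31, 43, 6) = 6
Bob picks the child with the lowest value: D (value 6).

D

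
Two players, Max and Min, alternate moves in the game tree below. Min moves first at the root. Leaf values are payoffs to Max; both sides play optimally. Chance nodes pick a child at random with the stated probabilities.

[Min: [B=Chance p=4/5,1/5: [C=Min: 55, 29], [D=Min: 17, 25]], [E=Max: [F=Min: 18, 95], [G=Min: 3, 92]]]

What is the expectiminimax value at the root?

C (Min): min(55, 29) = 29
D (Min): min(17, 25) = 17
B (Chance): 4/5·29 + 1/5·17 = 26.6
F (Min): min(18, 95) = 18
G (Min): min(3, 92) = 3
E (Max): max(18, 3) = 18
Root (Min): min(26.6, 18) = 18

18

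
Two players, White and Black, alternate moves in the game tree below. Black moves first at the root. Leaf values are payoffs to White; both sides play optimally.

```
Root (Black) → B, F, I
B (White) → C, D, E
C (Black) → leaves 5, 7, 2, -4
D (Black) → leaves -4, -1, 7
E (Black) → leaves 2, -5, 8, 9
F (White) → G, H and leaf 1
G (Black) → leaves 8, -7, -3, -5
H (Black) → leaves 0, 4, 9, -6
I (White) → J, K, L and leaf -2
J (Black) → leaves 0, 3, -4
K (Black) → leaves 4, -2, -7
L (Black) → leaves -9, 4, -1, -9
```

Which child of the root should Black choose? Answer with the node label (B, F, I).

C (Black): min(5, 7, 2, -4) = -4
D (Black): min(-4, -1, 7) = -4
E (Black): min(2, -5, 8, 9) = -5
B (White): max(-4, -4, -5) = -4
G (Black): min(8, -7, -3, -5) = -7
H (Black): min(0, 4, 9, -6) = -6
F (White): max(-7, -6, 1) = 1
J (Black): min(0, 3, -4) = -4
K (Black): min(4, -2, -7) = -7
L (Black): min(-9, 4, -1, -9) = -9
I (White): max(-4, -7, -9, -2) = -2
Root (Black): min(-4, 1, -2) = -4
Black picks the child with the lowest value: B (value -4).

B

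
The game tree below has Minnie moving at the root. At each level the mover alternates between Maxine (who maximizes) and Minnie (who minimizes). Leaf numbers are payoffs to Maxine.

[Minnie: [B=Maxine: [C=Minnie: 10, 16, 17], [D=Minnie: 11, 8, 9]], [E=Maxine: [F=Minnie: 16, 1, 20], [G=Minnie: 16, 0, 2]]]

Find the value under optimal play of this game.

C (Minnie): min(10, 16, 17) = 10
D (Minnie): min(11, 8, 9) = 8
B (Maxine): max(10, 8) = 10
F (Minnie): min(16, 1, 20) = 1
G (Minnie): min(16, 0, 2) = 0
E (Maxine): max(1, 0) = 1
Root (Minnie): min(10, 1) = 1

1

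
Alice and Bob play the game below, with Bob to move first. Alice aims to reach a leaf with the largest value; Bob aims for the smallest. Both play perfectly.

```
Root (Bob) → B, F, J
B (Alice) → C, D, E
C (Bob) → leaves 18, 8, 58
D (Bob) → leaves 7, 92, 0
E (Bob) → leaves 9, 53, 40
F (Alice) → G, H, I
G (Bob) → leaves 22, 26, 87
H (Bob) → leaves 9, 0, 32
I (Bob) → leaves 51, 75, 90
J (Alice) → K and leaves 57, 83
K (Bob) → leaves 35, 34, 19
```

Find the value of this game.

C (Bob): min(18, 8, 58) = 8
D (Bob): min(7, 92, 0) = 0
E (Bob): min(9, 53, 40) = 9
B (Alice): max(8, 0, 9) = 9
G (Bob): min(22, 26, 87) = 22
H (Bob): min(9, 0, 32) = 0
I (Bob): min(51, 75, 90) = 51
F (Alice): max(22, 0, 51) = 51
K (Bob): min(35, 34, 19) = 19
J (Alice): max(19, 57, 83) = 83
Root (Bob): min(9, 51, 83) = 9

9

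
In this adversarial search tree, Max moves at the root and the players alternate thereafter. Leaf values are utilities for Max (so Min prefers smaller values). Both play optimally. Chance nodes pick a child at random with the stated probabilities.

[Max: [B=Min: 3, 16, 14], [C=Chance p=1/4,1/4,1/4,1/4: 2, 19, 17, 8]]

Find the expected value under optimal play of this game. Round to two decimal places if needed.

11.5

B (Min): min(3, 16, 14) = 3
C (Chance): 1/4·2 + 1/4·19 + 1/4·17 + 1/4·8 = 11.5
Root (Max): max(3, 11.5) = 11.5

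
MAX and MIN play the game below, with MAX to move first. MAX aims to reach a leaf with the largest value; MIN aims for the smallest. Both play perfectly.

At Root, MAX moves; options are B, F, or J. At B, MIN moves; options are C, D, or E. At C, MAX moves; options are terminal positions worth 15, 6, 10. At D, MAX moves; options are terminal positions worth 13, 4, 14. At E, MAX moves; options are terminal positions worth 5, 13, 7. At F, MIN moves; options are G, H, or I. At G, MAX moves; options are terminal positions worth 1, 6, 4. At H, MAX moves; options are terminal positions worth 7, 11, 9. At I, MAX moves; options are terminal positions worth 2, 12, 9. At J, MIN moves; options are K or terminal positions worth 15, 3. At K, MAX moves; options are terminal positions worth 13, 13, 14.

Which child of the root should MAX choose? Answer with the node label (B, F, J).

C (MAX): max(15, 6, 10) = 15
D (MAX): max(13, 4, 14) = 14
E (MAX): max(5, 13, 7) = 13
B (MIN): min(15, 14, 13) = 13
G (MAX): max(1, 6, 4) = 6
H (MAX): max(7, 11, 9) = 11
I (MAX): max(2, 12, 9) = 12
F (MIN): min(6, 11, 12) = 6
K (MAX): max(13, 13, 14) = 14
J (MIN): min(14, 15, 3) = 3
Root (MAX): max(13, 6, 3) = 13
MAX picks the child with the highest value: B (value 13).

B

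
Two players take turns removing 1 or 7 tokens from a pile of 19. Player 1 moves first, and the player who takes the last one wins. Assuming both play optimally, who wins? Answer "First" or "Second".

i:   0  1  2  3  4  5  6  7  8  9 10 11 12 13 14 15 16 17 18 19
     L  W  L  W  L  W  L  W  L  W  L  W  L  W  L  W  L  W  L  W
Position 19 is W, so the first player wins.

First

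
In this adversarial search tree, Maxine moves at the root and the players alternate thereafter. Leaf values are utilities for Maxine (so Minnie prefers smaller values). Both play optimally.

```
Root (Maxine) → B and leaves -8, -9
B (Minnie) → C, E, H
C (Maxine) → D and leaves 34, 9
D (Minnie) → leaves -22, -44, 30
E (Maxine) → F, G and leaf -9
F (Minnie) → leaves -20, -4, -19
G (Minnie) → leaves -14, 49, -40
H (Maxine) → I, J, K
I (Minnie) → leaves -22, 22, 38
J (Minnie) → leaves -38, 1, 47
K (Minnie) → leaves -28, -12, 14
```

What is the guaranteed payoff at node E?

F: min(-20, -4, -19) = -20
G: min(-14, 49, -40) = -40
E: max(-20, -40, -9) = -9

-9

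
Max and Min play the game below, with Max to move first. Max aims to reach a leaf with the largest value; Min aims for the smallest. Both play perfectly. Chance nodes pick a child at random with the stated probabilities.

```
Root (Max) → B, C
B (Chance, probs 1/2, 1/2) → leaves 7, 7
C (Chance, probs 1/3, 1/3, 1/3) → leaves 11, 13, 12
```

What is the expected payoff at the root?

B (Chance): 1/2·7 + 1/2·7 = 7
C (Chance): 1/3·11 + 1/3·13 + 1/3·12 = 12
Root (Max): max(7, 12) = 12

12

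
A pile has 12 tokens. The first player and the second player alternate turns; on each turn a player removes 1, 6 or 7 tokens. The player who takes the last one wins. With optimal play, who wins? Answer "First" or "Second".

Second

Positions where the player to move wins (W) vs loses (L):
i:   0  1  2  3  4  5  6  7  8  9 10 11 12
     L  W  L  W  L  W  W  W  W  W  W  W  L
Position 12 is L, so the second player wins.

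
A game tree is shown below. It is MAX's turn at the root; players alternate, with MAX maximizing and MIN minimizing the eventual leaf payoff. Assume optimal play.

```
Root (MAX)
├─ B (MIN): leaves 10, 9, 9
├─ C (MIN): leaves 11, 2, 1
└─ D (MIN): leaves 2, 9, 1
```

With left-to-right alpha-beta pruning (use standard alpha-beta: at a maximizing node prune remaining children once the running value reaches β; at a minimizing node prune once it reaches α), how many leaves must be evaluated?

6

B [α=-∞,β=+∞]: v=9
C [α=9,β=+∞]: v=2 after child 2 ≤ α → α-cutoff, skip 1
D [α=9,β=+∞]: v=2 after child 1 ≤ α → α-cutoff, skip 2
Root [α=-∞,β=+∞]: v=9
Leaves evaluated: 6 of 9.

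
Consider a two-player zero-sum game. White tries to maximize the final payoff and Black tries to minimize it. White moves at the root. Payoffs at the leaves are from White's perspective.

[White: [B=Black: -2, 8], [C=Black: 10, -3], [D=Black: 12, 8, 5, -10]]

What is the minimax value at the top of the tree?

-2

B (Black): min(-2, 8) = -2
C (Black): min(10, -3) = -3
D (Black): min(12, 8, 5, -10) = -10
Root (White): max(-2, -3, -10) = -2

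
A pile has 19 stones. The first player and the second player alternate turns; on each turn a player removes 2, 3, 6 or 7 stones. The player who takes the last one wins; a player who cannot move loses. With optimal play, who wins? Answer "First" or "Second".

Positions where the player to move wins (W) vs loses (L):
i:   0  1  2  3  4  5  6  7  8  9 10 11 12 13 14 15 16 17 18 19
     L  L  W  W  W  L  W  W  W  L  L  W  W  W  L  W  W  W  L  L
Position 19 is L, so the second player wins.

Second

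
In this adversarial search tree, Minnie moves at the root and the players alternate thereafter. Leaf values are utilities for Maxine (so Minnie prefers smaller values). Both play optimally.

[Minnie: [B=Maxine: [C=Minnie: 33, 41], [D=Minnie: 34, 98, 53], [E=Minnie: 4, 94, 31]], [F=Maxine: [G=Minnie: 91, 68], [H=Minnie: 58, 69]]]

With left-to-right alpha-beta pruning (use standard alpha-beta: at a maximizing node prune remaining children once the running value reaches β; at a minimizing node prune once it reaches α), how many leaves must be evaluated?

8

C [α=-∞,β=+∞]: v=33
D [α=33,β=+∞]: v=34
E [α=34,β=+∞]: v=4 after child 1 ≤ α → α-cutoff, skip 2
B [α=-∞,β=+∞]: v=34
G [α=-∞,β=34]: v=68
F [α=-∞,β=34]: v=68 after child 1 ≥ β → β-cutoff, skip 1
Root [α=-∞,β=+∞]: v=34
Leaves evaluated: 8 of 12.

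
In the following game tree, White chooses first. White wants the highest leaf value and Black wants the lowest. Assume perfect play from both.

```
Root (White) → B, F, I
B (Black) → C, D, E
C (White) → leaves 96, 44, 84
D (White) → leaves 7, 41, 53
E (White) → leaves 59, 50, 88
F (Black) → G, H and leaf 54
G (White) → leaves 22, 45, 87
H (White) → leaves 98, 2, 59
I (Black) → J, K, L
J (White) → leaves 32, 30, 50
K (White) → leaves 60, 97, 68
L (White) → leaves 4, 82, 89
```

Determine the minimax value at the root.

54

C (White): max(96, 44, 84) = 96
D (White): max(7, 41, 53) = 53
E (White): max(59, 50, 88) = 88
B (Black): min(96, 53, 88) = 53
G (White): max(22, 45, 87) = 87
H (White): max(98, 2, 59) = 98
F (Black): min(87, 98, 54) = 54
J (White): max(32, 30, 50) = 50
K (White): max(60, 97, 68) = 97
L (White): max(4, 82, 89) = 89
I (Black): min(50, 97, 89) = 50
Root (White): max(53, 54, 50) = 54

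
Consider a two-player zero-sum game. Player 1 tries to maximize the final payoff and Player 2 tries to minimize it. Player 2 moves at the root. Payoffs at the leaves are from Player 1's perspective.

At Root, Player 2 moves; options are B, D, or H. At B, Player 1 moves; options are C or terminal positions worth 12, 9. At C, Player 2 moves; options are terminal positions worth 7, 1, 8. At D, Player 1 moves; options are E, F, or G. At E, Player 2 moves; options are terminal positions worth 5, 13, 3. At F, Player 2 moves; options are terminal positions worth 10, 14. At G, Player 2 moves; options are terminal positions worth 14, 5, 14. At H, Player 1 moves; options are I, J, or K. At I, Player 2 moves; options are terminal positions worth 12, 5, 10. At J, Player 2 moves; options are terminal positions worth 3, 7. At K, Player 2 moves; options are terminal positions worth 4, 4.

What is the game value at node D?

10

E: min(5, 13, 3) = 3
F: min(10, 14) = 10
G: min(14, 5, 14) = 5
D: max(3, 10, 5) = 10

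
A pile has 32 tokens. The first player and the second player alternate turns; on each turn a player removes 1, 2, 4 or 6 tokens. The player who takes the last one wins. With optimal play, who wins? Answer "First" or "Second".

i:   0  1  2  3  4  5  6  7  8  9 10 11 12 13 14 15 16 17 18 19 20 21 22 23 24 25 26 27 28 29 30 31 32
     L  W  W  L  W  W  W  W  L  W  W  L  W  W  W  W  L  W  W  L  W  W  W  W  L  W  W  L  W  W  W  W  L
Position 32 is L, so the second player wins.

Second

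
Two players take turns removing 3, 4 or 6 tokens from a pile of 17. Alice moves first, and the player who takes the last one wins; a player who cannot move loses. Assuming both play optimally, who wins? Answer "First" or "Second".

First

W/L table (W = player to move can force a win):
i:   0  1  2  3  4  5  6  7  8  9 10 11 12 13 14 15 16 17
     L  L  L  W  W  W  W  W  W  L  L  L  W  W  W  W  W  W
Position 17 is W, so the first player wins.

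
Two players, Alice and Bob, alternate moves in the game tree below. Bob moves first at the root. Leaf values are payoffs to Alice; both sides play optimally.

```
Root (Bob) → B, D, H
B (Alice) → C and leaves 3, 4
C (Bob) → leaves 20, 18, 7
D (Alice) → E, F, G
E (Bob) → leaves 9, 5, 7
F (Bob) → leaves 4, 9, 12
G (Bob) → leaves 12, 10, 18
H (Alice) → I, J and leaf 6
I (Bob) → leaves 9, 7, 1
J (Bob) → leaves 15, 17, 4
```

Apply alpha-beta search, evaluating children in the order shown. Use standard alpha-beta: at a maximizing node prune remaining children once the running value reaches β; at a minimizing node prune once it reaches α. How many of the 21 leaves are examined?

19

C [α=-∞,β=+∞]: v=7
B [α=-∞,β=+∞]: v=7
E [α=-∞,β=7]: v=5
F [α=5,β=7]: v=4 after child 1 ≤ α → α-cutoff, skip 2
G [α=5,β=7]: v=10
D [α=-∞,β=7]: v=10
I [α=-∞,β=7]: v=1
J [α=1,β=7]: v=4
H [α=-∞,β=7]: v=6
Root [α=-∞,β=+∞]: v=6
Leaves evaluated: 19 of 21.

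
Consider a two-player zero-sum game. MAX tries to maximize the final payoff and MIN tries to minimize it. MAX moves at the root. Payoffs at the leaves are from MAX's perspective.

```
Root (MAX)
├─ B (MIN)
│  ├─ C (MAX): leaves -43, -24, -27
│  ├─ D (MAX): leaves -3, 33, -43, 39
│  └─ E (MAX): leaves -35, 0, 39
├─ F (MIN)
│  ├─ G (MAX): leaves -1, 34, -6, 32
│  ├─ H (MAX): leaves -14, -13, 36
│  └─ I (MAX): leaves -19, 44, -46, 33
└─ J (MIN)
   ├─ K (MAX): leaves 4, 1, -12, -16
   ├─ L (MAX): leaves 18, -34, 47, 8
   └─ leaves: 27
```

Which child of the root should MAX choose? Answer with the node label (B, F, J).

F

C (MAX): max(-43, -24, -27) = -24
D (MAX): max(-3, 33, -43, 39) = 39
E (MAX): max(-35, 0, 39) = 39
B (MIN): min(-24, 39, 39) = -24
G (MAX): max(-1, 34, -6, 32) = 34
H (MAX): max(-14, -13, 36) = 36
I (MAX): max(-19, 44, -46, 33) = 44
F (MIN): min(34, 36, 44) = 34
K (MAX): max(4, 1, -12, -16) = 4
L (MAX): max(18, -34, 47, 8) = 47
J (MIN): min(4, 47, 27) = 4
Root (MAX): max(-24, 34, 4) = 34
MAX picks the child with the highest value: F (value 34).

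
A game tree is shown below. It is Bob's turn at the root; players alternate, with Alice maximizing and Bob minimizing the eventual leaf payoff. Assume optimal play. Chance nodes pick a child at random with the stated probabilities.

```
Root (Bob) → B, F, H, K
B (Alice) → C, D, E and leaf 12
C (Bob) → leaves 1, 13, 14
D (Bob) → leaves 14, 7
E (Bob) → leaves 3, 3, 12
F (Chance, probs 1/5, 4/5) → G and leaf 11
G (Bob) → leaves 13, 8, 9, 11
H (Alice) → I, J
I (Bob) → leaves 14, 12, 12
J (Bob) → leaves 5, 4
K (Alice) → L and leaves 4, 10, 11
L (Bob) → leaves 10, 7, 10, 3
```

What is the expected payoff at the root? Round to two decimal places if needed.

10.4

C (Bob): min(1, 13, 14) = 1
D (Bob): min(14, 7) = 7
E (Bob): min(3, 3, 12) = 3
B (Alice): max(1, 7, 3, 12) = 12
G (Bob): min(13, 8, 9, 11) = 8
F (Chance): 1/5·8 + 4/5·11 = 10.4
I (Bob): min(14, 12, 12) = 12
J (Bob): min(5, 4) = 4
H (Alice): max(12, 4) = 12
L (Bob): min(10, 7, 10, 3) = 3
K (Alice): max(3, 4, 10, 11) = 11
Root (Bob): min(12, 10.4, 12, 11) = 10.4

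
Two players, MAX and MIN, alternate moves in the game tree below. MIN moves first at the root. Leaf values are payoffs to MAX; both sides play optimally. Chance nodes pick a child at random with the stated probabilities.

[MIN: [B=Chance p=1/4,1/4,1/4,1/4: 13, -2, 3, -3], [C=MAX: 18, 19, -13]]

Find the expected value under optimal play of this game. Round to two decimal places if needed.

B (Chance): 1/4·13 + 1/4·-2 + 1/4·3 + 1/4·-3 = 2.75
C (MAX): max(18, 19, -13) = 19
Root (MIN): min(2.75, 19) = 2.75

2.75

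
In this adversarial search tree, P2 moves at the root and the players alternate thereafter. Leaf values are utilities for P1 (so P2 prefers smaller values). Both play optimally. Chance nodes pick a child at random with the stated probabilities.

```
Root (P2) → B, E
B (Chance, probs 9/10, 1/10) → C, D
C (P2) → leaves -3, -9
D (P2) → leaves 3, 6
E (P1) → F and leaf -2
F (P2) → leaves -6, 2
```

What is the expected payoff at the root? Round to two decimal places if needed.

C (P2): min(-3, -9) = -9
D (P2): min(3, 6) = 3
B (Chance): 9/10·-9 + 1/10·3 = -7.8
F (P2): min(-6, 2) = -6
E (P1): max(-6, -2) = -2
Root (P2): min(-7.8, -2) = -7.8

-7.8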